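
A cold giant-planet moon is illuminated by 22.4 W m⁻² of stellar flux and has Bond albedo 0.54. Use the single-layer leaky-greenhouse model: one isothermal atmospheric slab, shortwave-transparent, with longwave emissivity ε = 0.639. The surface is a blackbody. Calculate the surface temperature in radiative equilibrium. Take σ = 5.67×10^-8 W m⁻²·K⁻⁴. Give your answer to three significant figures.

Effective emission temperature (TOA balance): σT_e⁴ = S(1−α)/4 = 2.576 W m⁻² → T_e = 82.10 K.
Surface balance with a leaky layer gives σT_s⁴ = σT_e⁴·2/(2−ε), so T_s = T_e·[2/(2−0.639)]^(1/4) = 90.39 K.

90.4 K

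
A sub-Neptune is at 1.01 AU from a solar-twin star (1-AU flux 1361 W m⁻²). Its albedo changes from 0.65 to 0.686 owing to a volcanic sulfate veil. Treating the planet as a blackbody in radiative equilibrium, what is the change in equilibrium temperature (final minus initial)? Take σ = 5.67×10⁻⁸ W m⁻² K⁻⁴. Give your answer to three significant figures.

Irradiance scales as 1/d², so S = 1361 W m⁻² × (1/1.01)² = 1334 W m⁻².
Before: T₁ = [1334·0.35/(4σ)]^(1/4) = 213.0 K.
Final:   T₂ = [S(1−0.686)/(4σ)]^(1/4) = 207.3 K.
ΔT = T₂ − T₁ = -5.702 K.

-5.70 K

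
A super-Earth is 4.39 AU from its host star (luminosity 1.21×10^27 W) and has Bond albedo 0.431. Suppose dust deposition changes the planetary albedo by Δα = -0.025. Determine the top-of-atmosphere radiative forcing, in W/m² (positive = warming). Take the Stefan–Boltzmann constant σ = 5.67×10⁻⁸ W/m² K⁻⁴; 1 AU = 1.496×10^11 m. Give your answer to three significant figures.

1.40 W/m²

d = 4.39 × 1.496×10^11 m = 6.567×10^11 m.
S = L/(4πd²) = 223.2 W/m².
The change in absorbed flux is Δ[S(1−α)/4] = −SΔα/4 = 1.395 W/m².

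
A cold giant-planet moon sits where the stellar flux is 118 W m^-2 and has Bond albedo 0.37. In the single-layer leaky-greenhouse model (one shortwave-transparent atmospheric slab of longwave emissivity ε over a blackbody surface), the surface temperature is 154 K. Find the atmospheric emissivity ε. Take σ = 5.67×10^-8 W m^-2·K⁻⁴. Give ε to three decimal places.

0.834

First, T_e = [118.0·(1−0.37)/(4σ)]^(1/4) = 134.6 K.
Since (2−ε)/2 = (T_e/T_s)⁴ = 0.5828, ε = 0.8345.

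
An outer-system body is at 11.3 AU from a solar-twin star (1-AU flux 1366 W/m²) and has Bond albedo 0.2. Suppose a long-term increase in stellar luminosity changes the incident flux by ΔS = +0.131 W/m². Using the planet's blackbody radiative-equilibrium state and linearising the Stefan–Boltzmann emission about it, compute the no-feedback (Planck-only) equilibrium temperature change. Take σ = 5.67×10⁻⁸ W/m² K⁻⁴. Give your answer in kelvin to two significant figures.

By the inverse-square law, S = 1366/11.3² = 10.70 W/m².
Unperturbed T_e = [10.70·(1−0.2)/(4σ)]^¼ = 78.38 K.
ΔF = Δ[S(1−α)]/4 = (1−0.2)·+0.131/4 = 0.02620 W/m².
The Planck feedback parameter is 4σT_e³ = 0.1092 W/m²/K.
Hence the no-feedback warming is ΔF/(4σT_e³) = 0.240 K.

0.24 kelvin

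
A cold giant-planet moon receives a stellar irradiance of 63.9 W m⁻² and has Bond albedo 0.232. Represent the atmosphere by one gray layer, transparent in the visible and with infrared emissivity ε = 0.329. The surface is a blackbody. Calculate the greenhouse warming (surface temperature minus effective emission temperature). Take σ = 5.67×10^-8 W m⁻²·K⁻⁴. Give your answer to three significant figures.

At the top of the atmosphere, σT_e⁴ = S(1−α)/4 = 12.27 W m⁻², giving T_e = 121.3 K.
For a single slab of emissivity ε, T_s⁴ = 2T_e⁴/(2−ε); thus T_s = 121.3·(1.197)^(1/4) = 126.9 K.
Greenhouse warming: T_s − T_e = 5.574 K.

5.57 kelvin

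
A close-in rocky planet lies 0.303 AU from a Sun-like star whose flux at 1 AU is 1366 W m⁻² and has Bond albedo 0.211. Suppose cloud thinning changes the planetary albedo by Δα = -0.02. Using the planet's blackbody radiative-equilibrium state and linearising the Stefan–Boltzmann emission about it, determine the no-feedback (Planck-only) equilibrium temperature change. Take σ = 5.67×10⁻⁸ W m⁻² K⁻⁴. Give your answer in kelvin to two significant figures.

Flux at the orbit: S = 1366/(0.303)² = 14880 W m⁻².
Unperturbed T_e = [14880·(1−0.211)/(4σ)]^¼ = 477.0 K.
TOA radiative forcing: ΔF = −S·Δα/4 = −14880·(-0.02)/4 = 74.39 W m⁻².
The Planck feedback parameter is 4σT_e³ = 24.61 W m⁻²/K.
ΔT₀ = ΔF/λ_P = 74.39/24.61 = 3.02 K.

3.0 kelvin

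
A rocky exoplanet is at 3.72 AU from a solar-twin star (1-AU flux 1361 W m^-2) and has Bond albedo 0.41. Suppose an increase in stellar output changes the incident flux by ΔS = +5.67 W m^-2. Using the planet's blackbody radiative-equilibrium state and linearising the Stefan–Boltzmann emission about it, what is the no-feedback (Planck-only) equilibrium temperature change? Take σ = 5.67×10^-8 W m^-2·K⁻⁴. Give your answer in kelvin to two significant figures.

1.8 kelvin

By the inverse-square law, S = 1361/3.72² = 98.35 W m^-2.
Reference equilibrium: T_e = [S(1−α)/(4σ)]^(1/4) = 126.5 K.
TOA radiative forcing: ΔF = (1−α)ΔS/4 = 0.59·(+5.67)/4 = 0.8363 W m^-2.
Planck response: λ_P = 4σT_e³ = 4·5.67×10⁻⁸·(126.5)³ = 0.4588 W m^-2/K.
ΔT₀ = ΔF/λ_P = 0.8363/0.4588 = 1.82 K.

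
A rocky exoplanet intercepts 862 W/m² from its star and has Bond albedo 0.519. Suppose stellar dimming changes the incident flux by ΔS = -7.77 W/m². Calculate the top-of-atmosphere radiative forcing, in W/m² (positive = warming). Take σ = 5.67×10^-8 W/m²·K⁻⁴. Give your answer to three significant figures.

-0.934 W/m²

ΔF = Δ[S(1−α)]/4 = (1−0.519)·-7.77/4 = -0.9343 W/m².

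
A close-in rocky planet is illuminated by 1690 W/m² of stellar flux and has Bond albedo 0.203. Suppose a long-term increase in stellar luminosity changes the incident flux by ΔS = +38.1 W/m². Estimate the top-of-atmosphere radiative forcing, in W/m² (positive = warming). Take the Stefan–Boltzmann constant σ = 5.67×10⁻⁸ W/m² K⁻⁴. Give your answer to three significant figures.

7.59 W/m²

TOA radiative forcing: ΔF = (1−α)ΔS/4 = 0.797·(+38.1)/4 = 7.591 W/m².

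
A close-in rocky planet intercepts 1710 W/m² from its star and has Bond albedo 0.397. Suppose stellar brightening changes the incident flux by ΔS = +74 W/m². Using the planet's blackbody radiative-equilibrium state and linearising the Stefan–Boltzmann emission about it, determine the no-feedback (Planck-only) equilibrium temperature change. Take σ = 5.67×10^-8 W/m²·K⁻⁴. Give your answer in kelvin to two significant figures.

2.8 K

The baseline emission temperature is T_e = 259.7 K.
Only a fraction (1−α) is absorbed and it's spread over 4πR², so ΔF = (1−α)ΔS/4 = 11.16 W/m².
Planck response: λ_P = 4σT_e³ = 4·5.67×10⁻⁸·(259.7)³ = 3.971 W/m²/K.
Hence the no-feedback warming is ΔF/(4σT_e³) = 2.81 K.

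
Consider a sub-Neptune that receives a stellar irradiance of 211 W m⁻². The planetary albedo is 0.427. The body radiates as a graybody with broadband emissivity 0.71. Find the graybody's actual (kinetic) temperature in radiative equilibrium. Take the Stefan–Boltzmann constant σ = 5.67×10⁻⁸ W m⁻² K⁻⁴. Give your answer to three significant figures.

166 kelvin

The planet absorbs (1−α)S over its disc πR² and re-emits over 4πR², so the mean absorbed flux is (1−0.427)·211.0/4 = 30.23 W m⁻².
Equating to εσT⁴ with ε = 0.71: T = (30.23/0.71σ)^(1/4) = 165.5 K.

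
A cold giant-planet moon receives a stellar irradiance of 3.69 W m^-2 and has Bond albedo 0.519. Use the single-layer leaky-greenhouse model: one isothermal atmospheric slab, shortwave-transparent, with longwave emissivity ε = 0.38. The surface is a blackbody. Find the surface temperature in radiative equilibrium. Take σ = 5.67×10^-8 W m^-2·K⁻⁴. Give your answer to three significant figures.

55.8 K

Effective emission temperature (TOA balance): σT_e⁴ = S(1−α)/4 = 0.4437 W m^-2 → T_e = 52.89 K.
Surface balance with a leaky layer gives σT_s⁴ = σT_e⁴·2/(2−ε), so T_s = T_e·[2/(2−0.38)]^(1/4) = 55.75 K.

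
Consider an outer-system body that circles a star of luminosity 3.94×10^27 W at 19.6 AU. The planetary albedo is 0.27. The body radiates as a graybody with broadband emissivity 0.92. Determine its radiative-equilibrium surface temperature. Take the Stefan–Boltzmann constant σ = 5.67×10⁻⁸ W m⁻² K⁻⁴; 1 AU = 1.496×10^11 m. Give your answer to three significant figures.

106 K

d = 19.6 × 1.496×10^11 m = 2.932×10^12 m.
S = L/(4πd²) = 36.47 W m⁻².
Absorbed flux (global mean): S(1−α)/4 = 36.47·0.73/4 = 6.655 W m⁻².
Radiative balance εσT⁴ = 6.655 gives T = [6.655/(0.92·σ)]^(1/4) = 106.3 K.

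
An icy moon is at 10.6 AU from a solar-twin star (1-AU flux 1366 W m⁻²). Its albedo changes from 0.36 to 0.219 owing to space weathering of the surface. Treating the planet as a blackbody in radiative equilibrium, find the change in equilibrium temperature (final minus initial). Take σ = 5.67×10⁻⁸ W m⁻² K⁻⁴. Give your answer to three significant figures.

3.91 K

Flux at the orbit: S = 1366/(10.6)² = 12.16 W m⁻².
With α = 0.36, T₁ = 76.53 K.
Final:   T₂ = [S(1−0.219)/(4σ)]^(1/4) = 80.44 K.
ΔT = T₂ − T₁ = 3.906 K.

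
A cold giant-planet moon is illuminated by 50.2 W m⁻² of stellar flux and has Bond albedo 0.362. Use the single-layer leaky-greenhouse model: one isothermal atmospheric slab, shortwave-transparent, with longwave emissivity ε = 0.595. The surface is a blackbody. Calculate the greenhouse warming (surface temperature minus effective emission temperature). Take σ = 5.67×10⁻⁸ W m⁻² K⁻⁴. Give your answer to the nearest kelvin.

10 K

The planet radiates to space at T_e = [S(1−α)/(4σ)]^(1/4) = 109.0 K.
The surface balance (absorbed SW + ε·downward IR = σT_s⁴) with T_a⁴ = T_s⁴/2 reduces to T_s = T_e·[2/(2−ε)]^¼ = 119.1 K.
The atmosphere warms the surface by 10.06 K.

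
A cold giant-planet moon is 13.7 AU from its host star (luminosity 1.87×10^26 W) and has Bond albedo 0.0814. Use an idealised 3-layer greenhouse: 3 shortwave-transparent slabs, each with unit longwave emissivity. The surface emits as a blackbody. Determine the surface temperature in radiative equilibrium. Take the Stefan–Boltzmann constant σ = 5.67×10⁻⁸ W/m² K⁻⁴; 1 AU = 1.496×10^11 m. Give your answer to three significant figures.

d = 13.7 × 1.496×10^11 m = 2.050×10^12 m.
Flux at the orbit: S = L/(4πd²) = 1.87×10^26/(4π·(2.05×10^12)²) = 3.543 W/m².
OLR = S(1−α)/4 = 0.8136 W/m²; the top layer radiates at T_e = 61.55 K.
For an N-layer opaque stack, T_s⁴ = (N+1)T_e⁴, hence T_s = (4)^(1/4)×61.55 K = 87.04 K.

87.0 kelvin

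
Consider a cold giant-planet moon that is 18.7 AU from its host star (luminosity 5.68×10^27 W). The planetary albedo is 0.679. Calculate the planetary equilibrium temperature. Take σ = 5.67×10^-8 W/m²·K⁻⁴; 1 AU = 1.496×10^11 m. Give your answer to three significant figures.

Orbital distance: d = 18.7 AU = 2.798×10^12 m.
Flux at the orbit: S = L/(4πd²) = 5.68×10^27/(4π·(2.80×10^12)²) = 57.76 W/m².
The planet absorbs (1−α)S over its disc πR² and re-emits over 4πR², so the mean absorbed flux is (1−0.679)·57.76/4 = 4.635 W/m².
Set σT⁴ = 4.635 → T = (4.635/σ)^(1/4) = 95.09 K.

95.1 kelvin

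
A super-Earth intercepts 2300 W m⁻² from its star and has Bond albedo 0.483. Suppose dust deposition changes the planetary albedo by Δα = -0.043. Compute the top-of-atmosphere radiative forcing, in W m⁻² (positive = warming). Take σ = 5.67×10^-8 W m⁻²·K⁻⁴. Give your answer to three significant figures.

The change in absorbed flux is Δ[S(1−α)/4] = −SΔα/4 = 24.72 W m⁻².

24.7 W m⁻²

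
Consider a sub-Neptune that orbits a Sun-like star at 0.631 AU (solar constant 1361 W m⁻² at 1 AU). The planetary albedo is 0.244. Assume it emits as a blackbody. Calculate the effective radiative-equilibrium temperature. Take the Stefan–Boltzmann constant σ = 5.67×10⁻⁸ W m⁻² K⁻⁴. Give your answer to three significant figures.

Irradiance scales as 1/d², so S = 1361 W m⁻² × (1/0.631)² = 3418 W m⁻².
The planet absorbs (1−α)S over its disc πR² and re-emits over 4πR², so the mean absorbed flux is (1−0.244)·3418/4 = 646.0 W m⁻².
In equilibrium σT⁴ equals this, so T = 326.7 K.

327 K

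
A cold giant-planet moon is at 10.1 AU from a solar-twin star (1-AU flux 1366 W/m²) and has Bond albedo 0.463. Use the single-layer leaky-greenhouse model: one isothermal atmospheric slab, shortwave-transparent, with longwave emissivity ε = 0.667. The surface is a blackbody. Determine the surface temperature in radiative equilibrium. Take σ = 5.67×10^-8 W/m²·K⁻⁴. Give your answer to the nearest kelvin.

By the inverse-square law, S = 1366/10.1² = 13.39 W/m².
At the top of the atmosphere, σT_e⁴ = S(1−α)/4 = 1.798 W/m², giving T_e = 75.04 K.
Surface balance with a leaky layer gives σT_s⁴ = σT_e⁴·2/(2−ε), so T_s = T_e·[2/(2−0.667)]^(1/4) = 83.05 K.

83 K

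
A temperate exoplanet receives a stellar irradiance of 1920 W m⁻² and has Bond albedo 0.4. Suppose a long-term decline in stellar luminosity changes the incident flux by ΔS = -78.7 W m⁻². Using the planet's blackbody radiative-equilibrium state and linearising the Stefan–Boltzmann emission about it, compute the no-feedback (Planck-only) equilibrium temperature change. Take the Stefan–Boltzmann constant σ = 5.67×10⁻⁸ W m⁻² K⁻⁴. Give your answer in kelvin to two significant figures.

Unperturbed T_e = [1920·(1−0.4)/(4σ)]^¼ = 267.0 K.
Only a fraction (1−α) is absorbed and it's spread over 4πR², so ΔF = (1−α)ΔS/4 = -11.80 W m⁻².
The Planck feedback parameter is 4σT_e³ = 4.315 W m⁻²/K.
ΔT₀ = ΔF/λ_P = -11.80/4.315 = -2.74 K.

-2.7 K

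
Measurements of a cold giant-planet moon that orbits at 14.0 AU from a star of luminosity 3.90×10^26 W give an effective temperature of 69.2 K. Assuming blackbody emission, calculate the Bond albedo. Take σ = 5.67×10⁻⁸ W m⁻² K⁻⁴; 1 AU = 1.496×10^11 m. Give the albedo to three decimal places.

Orbital distance: d = 14.0 AU = 2.094×10^12 m.
Flux at the orbit: S = L/(4πd²) = 3.90×10^26/(4π·(2.09×10^12)²) = 7.075 W m⁻².
From σT⁴ = S(1−α)/4 we invert for α: 1−α = 4σT⁴/S.
σT⁴ = 1.300 W m⁻², so 4σT⁴ = 5.201 W m⁻².
1−α = 5.201/7.075 = 0.7351, so α = 0.2649.

0.265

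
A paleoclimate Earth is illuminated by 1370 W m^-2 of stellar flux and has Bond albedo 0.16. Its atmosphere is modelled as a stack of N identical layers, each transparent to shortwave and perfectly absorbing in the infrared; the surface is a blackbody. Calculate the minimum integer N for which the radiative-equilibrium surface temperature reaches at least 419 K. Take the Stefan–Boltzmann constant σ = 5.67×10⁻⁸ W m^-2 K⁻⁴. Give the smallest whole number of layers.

6

The effective emission temperature is T_e = [S(1−α)/(4σ)]^¼ = 266.9 K.
Need (N+1)T_e⁴ ≥ T_s⁴, i.e. N+1 ≥ (419/266.9)⁴ = 6.074.
Rounding up, N = 6.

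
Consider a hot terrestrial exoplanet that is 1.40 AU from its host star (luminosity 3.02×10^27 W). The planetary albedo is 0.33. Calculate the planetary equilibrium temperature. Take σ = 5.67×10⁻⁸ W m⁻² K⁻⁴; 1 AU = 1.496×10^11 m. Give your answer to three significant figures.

Orbital distance: d = 1.40 AU = 2.094×10^11 m.
S = L/(4πd²) = 5479 W m⁻².
The planet absorbs (1−α)S over its disc πR² and re-emits over 4πR², so the mean absorbed flux is (1−0.33)·5479/4 = 917.7 W m⁻².
Set σT⁴ = 917.7 → T = (917.7/σ)^(1/4) = 356.7 K.

357 K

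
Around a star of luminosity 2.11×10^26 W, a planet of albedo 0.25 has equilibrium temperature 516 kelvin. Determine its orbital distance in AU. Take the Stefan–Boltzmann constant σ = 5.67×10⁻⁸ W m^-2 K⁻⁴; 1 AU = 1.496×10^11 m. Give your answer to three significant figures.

0.187 AU

Energy balance gives S = 4σT⁴/(1−α) = 21440 W m^-2.
From L = 4πd²S, d = √(2.11×10^26/(4π·21440)) = 2.799×10^10 m = 0.1871 AU.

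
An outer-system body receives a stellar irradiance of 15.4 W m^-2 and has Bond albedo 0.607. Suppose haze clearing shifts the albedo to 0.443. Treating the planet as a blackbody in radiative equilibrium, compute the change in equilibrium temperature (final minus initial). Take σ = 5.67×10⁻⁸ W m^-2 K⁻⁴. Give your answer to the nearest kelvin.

Before: T₁ = [15.40·0.393/(4σ)]^(1/4) = 71.87 K.
Final:   T₂ = [S(1−0.443)/(4σ)]^(1/4) = 78.42 K.
Change: 78.42 − 71.87 = 6.548 K.

7 kelvin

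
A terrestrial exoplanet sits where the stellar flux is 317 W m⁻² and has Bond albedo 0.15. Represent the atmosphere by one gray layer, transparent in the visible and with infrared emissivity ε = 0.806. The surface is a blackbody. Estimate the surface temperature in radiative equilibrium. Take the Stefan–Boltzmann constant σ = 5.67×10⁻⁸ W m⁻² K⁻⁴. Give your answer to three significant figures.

211 K

The planet radiates to space at T_e = [S(1−α)/(4σ)]^(1/4) = 185.7 K.
The surface balance (absorbed SW + ε·downward IR = σT_s⁴) with T_a⁴ = T_s⁴/2 reduces to T_s = T_e·[2/(2−ε)]^¼ = 211.2 K.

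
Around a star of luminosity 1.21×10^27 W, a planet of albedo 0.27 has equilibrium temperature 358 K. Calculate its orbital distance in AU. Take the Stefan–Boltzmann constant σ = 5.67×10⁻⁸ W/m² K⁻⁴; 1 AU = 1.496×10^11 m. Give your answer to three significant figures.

0.918 AU

The flux needed for this T is 4σT⁴/(1−0.27) = 5103 W/m².
From L = 4πd²S, d = √(1.21×10^27/(4π·5103)) = 1.374×10^11 m = 0.9182 AU.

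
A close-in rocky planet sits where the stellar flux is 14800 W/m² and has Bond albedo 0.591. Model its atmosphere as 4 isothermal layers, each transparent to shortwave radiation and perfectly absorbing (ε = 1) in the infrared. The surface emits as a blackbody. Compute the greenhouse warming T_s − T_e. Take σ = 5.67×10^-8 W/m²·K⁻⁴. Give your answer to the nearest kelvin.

200 K

The effective emission temperature is T_e = [S(1−α)/(4σ)]^¼ = 404.2 K.
Surface: T_s = (5)^¼·T_e = 604.4 K.
Warming: T_s − T_e = 200.2 K.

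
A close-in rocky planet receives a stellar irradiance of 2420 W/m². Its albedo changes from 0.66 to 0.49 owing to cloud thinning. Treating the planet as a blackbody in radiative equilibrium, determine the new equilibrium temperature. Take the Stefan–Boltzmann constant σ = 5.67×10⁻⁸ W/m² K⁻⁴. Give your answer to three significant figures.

272 K

With the new albedo, S(1−α₂)/4 = 308.6 W/m², so T₂ = 271.6 K.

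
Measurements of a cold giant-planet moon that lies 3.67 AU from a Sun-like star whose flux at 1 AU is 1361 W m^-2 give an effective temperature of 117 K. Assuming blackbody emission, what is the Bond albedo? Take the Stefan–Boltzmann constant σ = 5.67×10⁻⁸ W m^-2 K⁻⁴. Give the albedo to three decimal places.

0.579

Irradiance scales as 1/d², so S = 1361 W m^-2 × (1/3.67)² = 101.0 W m^-2.
Rearranging the radiative balance, α = 1 − 4σT⁴/S.
4σT⁴ = 4·5.67×10⁻⁸·(117)⁴ = 42.50 W m^-2.
Hence α = 1 − 42.50/101.0 = 0.5794.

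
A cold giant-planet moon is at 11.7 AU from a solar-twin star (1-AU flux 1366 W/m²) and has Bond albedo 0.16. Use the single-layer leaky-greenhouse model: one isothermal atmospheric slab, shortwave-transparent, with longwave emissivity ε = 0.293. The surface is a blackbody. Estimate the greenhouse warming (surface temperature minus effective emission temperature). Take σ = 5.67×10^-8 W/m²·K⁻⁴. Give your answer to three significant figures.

Flux at the orbit: S = 1366/(11.7)² = 9.979 W/m².
The planet radiates to space at T_e = [S(1−α)/(4σ)]^(1/4) = 77.97 K.
Surface balance with a leaky layer gives σT_s⁴ = σT_e⁴·2/(2−ε), so T_s = T_e·[2/(2−0.293)]^(1/4) = 81.12 K.
T_s − T_e = 81.12 − 77.97 = 3.150 K.

3.15 kelvin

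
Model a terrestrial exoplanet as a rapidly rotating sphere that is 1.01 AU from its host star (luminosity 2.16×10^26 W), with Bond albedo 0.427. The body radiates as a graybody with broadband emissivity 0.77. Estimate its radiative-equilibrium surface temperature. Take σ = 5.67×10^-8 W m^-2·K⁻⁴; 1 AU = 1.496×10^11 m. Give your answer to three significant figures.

Orbital distance: d = 1.01 AU = 1.511×10^11 m.
S = L/(4πd²) = 752.9 W m^-2.
Absorbed flux (global mean): S(1−α)/4 = 752.9·0.573/4 = 107.9 W m^-2.
Equating to εσT⁴ with ε = 0.77: T = (107.9/0.77σ)^(1/4) = 222.9 K.

223 K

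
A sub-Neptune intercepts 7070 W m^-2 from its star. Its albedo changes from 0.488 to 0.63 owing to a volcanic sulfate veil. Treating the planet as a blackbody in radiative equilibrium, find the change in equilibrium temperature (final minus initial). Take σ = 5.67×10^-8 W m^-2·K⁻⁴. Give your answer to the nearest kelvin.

-28 kelvin

Before: T₁ = [7070·0.512/(4σ)]^(1/4) = 355.4 K.
With α = 0.63, T₂ = 327.7 K.
ΔT = T₂ − T₁ = -27.72 K.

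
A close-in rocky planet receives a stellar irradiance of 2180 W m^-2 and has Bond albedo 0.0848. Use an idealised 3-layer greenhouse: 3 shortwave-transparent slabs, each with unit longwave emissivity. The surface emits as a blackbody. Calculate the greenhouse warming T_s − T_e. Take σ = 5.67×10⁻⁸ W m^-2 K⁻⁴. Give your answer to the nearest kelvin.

OLR = S(1−α)/4 = 498.8 W m^-2; the top layer radiates at T_e = 306.3 K.
T_s = (N+1)^(1/4)·T_e = 433.1 K.
So the greenhouse effect raises the surface by 433.1 − 306.3 = 126.9 K.

127 kelvin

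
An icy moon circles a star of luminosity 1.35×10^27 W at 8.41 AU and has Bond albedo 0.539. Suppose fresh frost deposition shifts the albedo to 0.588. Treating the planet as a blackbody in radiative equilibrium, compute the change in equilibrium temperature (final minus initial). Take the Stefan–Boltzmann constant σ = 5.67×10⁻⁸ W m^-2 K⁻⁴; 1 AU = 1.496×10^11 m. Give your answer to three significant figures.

-3.00 K

d = 8.41 × 1.496×10^11 m = 1.258×10^12 m.
Spreading L over a sphere of radius d: S = 1.35×10^27/(4π·1.26×10^12²) = 67.87 W m^-2.
Before: T₁ = [67.87·0.461/(4σ)]^(1/4) = 108.4 K.
With α = 0.588, T₂ = 105.4 K.
ΔT = T₂ − T₁ = -3.002 K.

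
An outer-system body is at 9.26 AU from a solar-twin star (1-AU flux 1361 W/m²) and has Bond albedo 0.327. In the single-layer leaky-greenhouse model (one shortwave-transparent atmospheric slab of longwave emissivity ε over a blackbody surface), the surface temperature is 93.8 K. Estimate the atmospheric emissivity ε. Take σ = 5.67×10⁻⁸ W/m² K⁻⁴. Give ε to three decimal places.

Irradiance scales as 1/d², so S = 1361 W/m² × (1/9.26)² = 15.87 W/m².
TOA balance gives T_e = 82.84 K.
T_s⁴ = T_e⁴·2/(2−ε) → ε = 2 − 2(T_e/T_s)⁴ = 2 − 2·(82.84/93.8)⁴ = 0.7832.

0.783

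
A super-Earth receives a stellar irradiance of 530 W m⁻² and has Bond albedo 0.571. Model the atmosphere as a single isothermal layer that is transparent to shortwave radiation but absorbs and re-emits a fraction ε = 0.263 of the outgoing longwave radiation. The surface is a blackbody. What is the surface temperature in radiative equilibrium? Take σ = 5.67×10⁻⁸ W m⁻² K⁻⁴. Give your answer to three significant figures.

The planet radiates to space at T_e = [S(1−α)/(4σ)]^(1/4) = 177.9 K.
The surface balance (absorbed SW + ε·downward IR = σT_s⁴) with T_a⁴ = T_s⁴/2 reduces to T_s = T_e·[2/(2−ε)]^¼ = 184.3 K.

184 K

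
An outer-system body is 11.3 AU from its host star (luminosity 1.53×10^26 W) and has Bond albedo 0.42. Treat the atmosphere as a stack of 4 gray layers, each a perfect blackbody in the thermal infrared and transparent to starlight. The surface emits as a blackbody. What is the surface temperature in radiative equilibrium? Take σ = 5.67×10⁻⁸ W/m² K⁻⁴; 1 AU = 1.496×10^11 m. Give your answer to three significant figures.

d = 11.3 × 1.496×10^11 m = 1.690×10^12 m.
Spreading L over a sphere of radius d: S = 1.53×10^26/(4π·1.69×10^12²) = 4.261 W/m².
OLR = S(1−α)/4 = 0.6178 W/m²; the top layer radiates at T_e = 57.45 K.
Layer-by-layer balance gives σT_s⁴ = (N+1)σT_e⁴, so T_s = 5^¼·57.45 = 85.91 K.

85.9 kelvin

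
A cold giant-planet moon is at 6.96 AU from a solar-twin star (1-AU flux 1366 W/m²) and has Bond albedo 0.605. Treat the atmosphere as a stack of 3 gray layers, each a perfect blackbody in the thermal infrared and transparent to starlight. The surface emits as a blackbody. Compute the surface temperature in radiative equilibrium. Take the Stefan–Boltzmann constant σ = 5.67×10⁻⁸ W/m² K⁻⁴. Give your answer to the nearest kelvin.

Irradiance scales as 1/d², so S = 1366 W/m² × (1/6.96)² = 28.20 W/m².
Top-of-atmosphere balance: σT_e⁴ = S(1−α)/4 = 2.785 W/m² → T_e = 83.71 K.
For an N-layer opaque stack, T_s⁴ = (N+1)T_e⁴, hence T_s = (4)^(1/4)×83.71 K = 118.4 K.

118 K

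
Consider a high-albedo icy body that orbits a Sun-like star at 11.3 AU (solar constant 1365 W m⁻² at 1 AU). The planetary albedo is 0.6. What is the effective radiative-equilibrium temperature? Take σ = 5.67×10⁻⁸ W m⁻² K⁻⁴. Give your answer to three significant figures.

Flux at the orbit: S = 1365/(11.3)² = 10.69 W m⁻².
The planet absorbs (1−α)S over its disc πR² and re-emits over 4πR², so the mean absorbed flux is (1−0.6)·10.69/4 = 1.069 W m⁻².
Balancing against σT⁴: T = (1.069/5.67×10⁻⁸)^(1/4) = 65.89 K.

65.9 K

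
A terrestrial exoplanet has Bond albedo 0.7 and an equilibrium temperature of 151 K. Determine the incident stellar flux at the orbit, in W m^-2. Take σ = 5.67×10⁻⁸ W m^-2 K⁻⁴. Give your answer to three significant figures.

From S(1−α)/4 = σT⁴: S = 4σT⁴/(1−α).
The emitted flux is σT⁴ = 29.48 W m^-2.
S = 4·29.48/0.3 = 393.0 W m^-2.

393 W m^-2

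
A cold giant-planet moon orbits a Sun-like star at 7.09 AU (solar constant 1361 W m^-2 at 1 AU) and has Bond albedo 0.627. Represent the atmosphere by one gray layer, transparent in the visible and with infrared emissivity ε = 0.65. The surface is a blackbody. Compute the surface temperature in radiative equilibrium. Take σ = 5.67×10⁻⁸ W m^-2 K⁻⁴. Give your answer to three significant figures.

90.1 kelvin

Flux at the orbit: S = 1361/(7.09)² = 27.07 W m^-2.
Effective emission temperature (TOA balance): σT_e⁴ = S(1−α)/4 = 2.525 W m^-2 → T_e = 81.69 K.
The surface balance (absorbed SW + ε·downward IR = σT_s⁴) with T_a⁴ = T_s⁴/2 reduces to T_s = T_e·[2/(2−ε)]^¼ = 90.12 K.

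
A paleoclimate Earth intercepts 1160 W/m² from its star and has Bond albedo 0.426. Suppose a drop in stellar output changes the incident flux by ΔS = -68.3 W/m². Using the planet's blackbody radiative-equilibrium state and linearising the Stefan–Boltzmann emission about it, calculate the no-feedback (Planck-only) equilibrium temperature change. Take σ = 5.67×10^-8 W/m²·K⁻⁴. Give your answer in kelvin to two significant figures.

The baseline emission temperature is T_e = 232.8 K.
Only a fraction (1−α) is absorbed and it's spread over 4πR², so ΔF = (1−α)ΔS/4 = -9.801 W/m².
The Planck feedback parameter is 4σT_e³ = 2.860 W/m²/K.
ΔT₀ = ΔF/λ_P = -9.801/2.860 = -3.43 K.

-3.4 kelvin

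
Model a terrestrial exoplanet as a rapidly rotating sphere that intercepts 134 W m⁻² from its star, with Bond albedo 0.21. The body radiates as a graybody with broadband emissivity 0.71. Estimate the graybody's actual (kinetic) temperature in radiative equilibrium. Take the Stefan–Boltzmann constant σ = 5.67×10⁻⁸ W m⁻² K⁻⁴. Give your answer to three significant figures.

Absorbed flux (global mean): S(1−α)/4 = 134.0·0.79/4 = 26.46 W m⁻².
Radiative balance εσT⁴ = 26.46 gives T = [26.46/(0.71·σ)]^(1/4) = 160.1 K.

160 kelvin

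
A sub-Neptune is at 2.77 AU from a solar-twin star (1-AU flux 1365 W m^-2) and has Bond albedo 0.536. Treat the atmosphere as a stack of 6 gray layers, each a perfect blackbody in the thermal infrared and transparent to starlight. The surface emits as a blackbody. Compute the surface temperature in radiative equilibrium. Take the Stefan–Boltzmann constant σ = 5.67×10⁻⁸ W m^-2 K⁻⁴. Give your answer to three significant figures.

By the inverse-square law, S = 1365/2.77² = 177.9 W m^-2.
Top-of-atmosphere balance: σT_e⁴ = S(1−α)/4 = 20.64 W m^-2 → T_e = 138.1 K.
Layer-by-layer balance gives σT_s⁴ = (N+1)σT_e⁴, so T_s = 7^¼·138.1 = 224.7 K.

225 kelvin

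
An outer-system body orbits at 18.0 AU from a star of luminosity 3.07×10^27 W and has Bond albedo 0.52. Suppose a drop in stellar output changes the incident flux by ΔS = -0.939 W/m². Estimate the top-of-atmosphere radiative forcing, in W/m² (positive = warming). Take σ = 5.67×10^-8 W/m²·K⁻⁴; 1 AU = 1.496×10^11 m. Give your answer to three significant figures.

d = 18.0 × 1.496×10^11 m = 2.693×10^12 m.
S = L/(4πd²) = 33.69 W/m².
TOA radiative forcing: ΔF = (1−α)ΔS/4 = 0.48·(-0.939)/4 = -0.1127 W/m².

-0.113 W/m²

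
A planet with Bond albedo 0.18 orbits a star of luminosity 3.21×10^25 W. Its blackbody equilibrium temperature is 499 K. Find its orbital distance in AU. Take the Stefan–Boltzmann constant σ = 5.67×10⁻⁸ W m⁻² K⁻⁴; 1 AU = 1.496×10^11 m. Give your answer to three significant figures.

The flux needed for this T is 4σT⁴/(1−0.18) = 17150 W m⁻².
S = L/(4πd²) → d = √(L/4πS) = √(3.21×10^25/(4π·17150)) = 1.220×10^10 m = 0.08158 AU.

0.0816 AU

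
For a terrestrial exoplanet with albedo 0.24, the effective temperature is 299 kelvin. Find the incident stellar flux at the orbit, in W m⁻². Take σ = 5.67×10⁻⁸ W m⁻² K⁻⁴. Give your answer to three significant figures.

From S(1−α)/4 = σT⁴: S = 4σT⁴/(1−α).
σT⁴ = 5.67×10⁻⁸·(299)⁴ = 453.2 W m⁻².
S = 4·453.2/0.76 = 2385 W m⁻².

2390 W m⁻²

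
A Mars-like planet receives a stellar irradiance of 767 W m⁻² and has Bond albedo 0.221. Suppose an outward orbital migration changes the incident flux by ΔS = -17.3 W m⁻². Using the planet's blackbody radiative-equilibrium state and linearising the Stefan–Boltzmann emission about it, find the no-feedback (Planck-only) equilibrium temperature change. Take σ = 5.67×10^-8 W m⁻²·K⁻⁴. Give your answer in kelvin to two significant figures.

Unperturbed T_e = [767.0·(1−0.221)/(4σ)]^¼ = 226.6 K.
TOA radiative forcing: ΔF = (1−α)ΔS/4 = 0.779·(-17.3)/4 = -3.369 W m⁻².
The Planck feedback parameter is 4σT_e³ = 2.637 W m⁻²/K.
So ΔT₀ = -3.369/2.637 = -1.28 K.

-1.3 K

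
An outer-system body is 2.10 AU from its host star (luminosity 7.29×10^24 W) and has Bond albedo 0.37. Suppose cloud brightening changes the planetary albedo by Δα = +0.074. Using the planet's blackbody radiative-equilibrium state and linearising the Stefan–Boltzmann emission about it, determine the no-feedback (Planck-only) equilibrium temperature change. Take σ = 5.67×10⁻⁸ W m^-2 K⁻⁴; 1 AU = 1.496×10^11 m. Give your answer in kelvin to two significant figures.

-1.9 K

Orbital distance: d = 2.10 AU = 3.142×10^11 m.
Flux at the orbit: S = L/(4πd²) = 7.29×10^24/(4π·(3.14×10^11)²) = 5.878 W m^-2.
Reference equilibrium: T_e = [S(1−α)/(4σ)]^(1/4) = 63.57 K.
The change in absorbed flux is Δ[S(1−α)/4] = −SΔα/4 = -0.1087 W m^-2.
Linearising σT⁴ gives d(σT⁴)/dT = 4σT_e³ = 0.05825 W m^-2 per K.
ΔT₀ = ΔF/λ_P = -0.1087/0.05825 = -1.87 K.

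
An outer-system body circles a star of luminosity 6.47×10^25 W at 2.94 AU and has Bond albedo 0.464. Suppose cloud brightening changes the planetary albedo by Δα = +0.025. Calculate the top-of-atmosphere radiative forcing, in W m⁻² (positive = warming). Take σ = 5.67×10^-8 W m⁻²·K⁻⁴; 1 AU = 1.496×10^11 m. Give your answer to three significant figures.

-0.166 W m⁻²

d = 2.94 × 1.496×10^11 m = 4.398×10^11 m.
S = L/(4πd²) = 26.62 W m⁻².
ΔF = −(S/4)Δα = −(26.62/4)×(+0.025) = -0.1663 W m⁻².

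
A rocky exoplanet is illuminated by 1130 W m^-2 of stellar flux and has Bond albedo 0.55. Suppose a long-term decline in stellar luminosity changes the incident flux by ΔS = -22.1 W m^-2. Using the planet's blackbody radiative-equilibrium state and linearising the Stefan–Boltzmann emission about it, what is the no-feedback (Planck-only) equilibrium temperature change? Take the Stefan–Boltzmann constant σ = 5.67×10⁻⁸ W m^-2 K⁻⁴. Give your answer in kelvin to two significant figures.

The baseline emission temperature is T_e = 217.6 K.
ΔF = Δ[S(1−α)]/4 = (1−0.55)·-22.1/4 = -2.486 W m^-2.
Linearising σT⁴ gives d(σT⁴)/dT = 4σT_e³ = 2.337 W m^-2 per K.
Hence the no-feedback warming is ΔF/(4σT_e³) = -1.06 K.

-1.1 K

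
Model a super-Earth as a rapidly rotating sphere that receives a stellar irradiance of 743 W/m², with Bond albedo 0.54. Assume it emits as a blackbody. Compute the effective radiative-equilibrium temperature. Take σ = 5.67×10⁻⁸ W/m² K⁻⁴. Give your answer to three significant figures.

The planet absorbs (1−α)S over its disc πR² and re-emits over 4πR², so the mean absorbed flux is (1−0.54)·743.0/4 = 85.44 W/m².
Set σT⁴ = 85.44 → T = (85.44/σ)^(1/4) = 197.0 K.

197 kelvin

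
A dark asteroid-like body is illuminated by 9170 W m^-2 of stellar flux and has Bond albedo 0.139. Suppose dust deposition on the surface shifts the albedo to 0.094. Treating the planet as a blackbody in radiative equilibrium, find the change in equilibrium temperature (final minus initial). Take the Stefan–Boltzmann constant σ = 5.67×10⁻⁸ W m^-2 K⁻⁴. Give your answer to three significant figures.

5.54 K

With α = 0.139, T₁ = 431.9 K.
With α = 0.094, T₂ = 437.5 K.
ΔT = T₂ − T₁ = 5.537 K.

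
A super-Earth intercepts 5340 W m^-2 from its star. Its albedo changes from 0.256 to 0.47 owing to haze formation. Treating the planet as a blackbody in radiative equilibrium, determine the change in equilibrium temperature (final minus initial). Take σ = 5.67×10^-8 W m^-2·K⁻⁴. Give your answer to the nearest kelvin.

-30 K

Before: T₁ = [5340·0.744/(4σ)]^(1/4) = 363.8 K.
Final:   T₂ = [S(1−0.47)/(4σ)]^(1/4) = 334.2 K.
ΔT = T₂ − T₁ = -29.58 K.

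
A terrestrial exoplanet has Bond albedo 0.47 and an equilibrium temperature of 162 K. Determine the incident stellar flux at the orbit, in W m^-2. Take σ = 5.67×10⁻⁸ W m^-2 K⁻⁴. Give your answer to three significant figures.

295 W m^-2

From S(1−α)/4 = σT⁴: S = 4σT⁴/(1−α).
The emitted flux is σT⁴ = 39.05 W m^-2.
S = 4·39.05/0.53 = 294.7 W m^-2.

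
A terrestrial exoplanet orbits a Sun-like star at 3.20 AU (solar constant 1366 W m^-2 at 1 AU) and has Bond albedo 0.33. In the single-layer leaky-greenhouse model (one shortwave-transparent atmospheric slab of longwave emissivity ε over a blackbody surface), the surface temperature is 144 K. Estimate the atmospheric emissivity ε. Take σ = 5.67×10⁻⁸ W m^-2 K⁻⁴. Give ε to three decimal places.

By the inverse-square law, S = 1366/3.20² = 133.4 W m^-2.
TOA balance gives T_e = 140.9 K.
T_s⁴ = T_e⁴·2/(2−ε) → ε = 2 − 2(T_e/T_s)⁴ = 2 − 2·(140.9/144)⁴ = 0.1670.

0.167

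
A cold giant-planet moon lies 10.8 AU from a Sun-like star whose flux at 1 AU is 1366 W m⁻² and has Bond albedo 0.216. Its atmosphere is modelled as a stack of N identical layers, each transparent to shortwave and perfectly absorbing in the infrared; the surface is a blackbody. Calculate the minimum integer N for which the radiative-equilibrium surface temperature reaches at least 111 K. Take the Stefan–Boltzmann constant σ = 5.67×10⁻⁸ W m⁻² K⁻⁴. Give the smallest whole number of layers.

By the inverse-square law, S = 1366/10.8² = 11.71 W m⁻².
The effective emission temperature is T_e = [S(1−α)/(4σ)]^¼ = 79.77 K.
Since T_s⁴ = (N+1)T_e⁴, we need N ≥ (T_s/T_e)⁴ − 1 = 2.750.
So N ≥ 2.750; the smallest integer is N = 3.

3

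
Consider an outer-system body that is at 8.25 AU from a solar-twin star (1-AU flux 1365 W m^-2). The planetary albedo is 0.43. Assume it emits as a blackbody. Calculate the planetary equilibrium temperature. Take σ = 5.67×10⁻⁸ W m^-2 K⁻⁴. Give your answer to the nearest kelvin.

84 K

Flux at the orbit: S = 1365/(8.25)² = 20.06 W m^-2.
Averaging over the sphere, the absorbed flux is S(1−α)/4 = 2.858 W m^-2.
Set σT⁴ = 2.858 → T = (2.858/σ)^(1/4) = 84.26 K.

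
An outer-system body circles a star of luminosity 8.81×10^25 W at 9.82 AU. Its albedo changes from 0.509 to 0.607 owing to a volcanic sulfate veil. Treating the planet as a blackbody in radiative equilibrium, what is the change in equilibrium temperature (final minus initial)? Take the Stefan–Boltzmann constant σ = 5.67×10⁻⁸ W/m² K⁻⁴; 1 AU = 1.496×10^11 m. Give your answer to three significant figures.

Orbital distance: d = 9.82 AU = 1.469×10^12 m.
Flux at the orbit: S = L/(4πd²) = 8.81×10^25/(4π·(1.47×10^12)²) = 3.248 W/m².
Initial: T₁ = [S(1−0.509)/(4σ)]^(1/4) = 51.50 K.
After:  T₂ = [3.248·0.393/(4σ)]^(1/4) = 48.71 K.
ΔT = T₂ − T₁ = -2.788 K.

-2.79 K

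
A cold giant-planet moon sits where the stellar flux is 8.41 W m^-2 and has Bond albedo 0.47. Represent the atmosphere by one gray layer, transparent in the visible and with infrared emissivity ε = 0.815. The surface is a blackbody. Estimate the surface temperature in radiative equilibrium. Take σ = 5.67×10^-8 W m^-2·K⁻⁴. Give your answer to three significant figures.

Effective emission temperature (TOA balance): σT_e⁴ = S(1−α)/4 = 1.114 W m^-2 → T_e = 66.58 K.
For a single slab of emissivity ε, T_s⁴ = 2T_e⁴/(2−ε); thus T_s = 66.58·(1.688)^(1/4) = 75.89 K.

75.9 K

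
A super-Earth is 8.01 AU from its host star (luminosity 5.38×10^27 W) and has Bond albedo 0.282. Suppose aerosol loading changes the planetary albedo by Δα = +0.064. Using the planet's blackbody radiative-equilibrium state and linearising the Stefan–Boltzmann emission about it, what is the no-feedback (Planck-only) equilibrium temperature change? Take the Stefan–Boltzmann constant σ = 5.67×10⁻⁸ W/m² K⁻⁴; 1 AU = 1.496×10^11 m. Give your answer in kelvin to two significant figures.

-3.9 kelvin

d = 8.01 × 1.496×10^11 m = 1.198×10^12 m.
Flux at the orbit: S = L/(4πd²) = 5.38×10^27/(4π·(1.20×10^12)²) = 298.2 W/m².
Reference equilibrium: T_e = [S(1−α)/(4σ)]^(1/4) = 175.3 K.
The change in absorbed flux is Δ[S(1−α)/4] = −SΔα/4 = -4.771 W/m².
Linearising σT⁴ gives d(σT⁴)/dT = 4σT_e³ = 1.221 W/m² per K.
Hence the no-feedback warming is ΔF/(4σT_e³) = -3.91 K.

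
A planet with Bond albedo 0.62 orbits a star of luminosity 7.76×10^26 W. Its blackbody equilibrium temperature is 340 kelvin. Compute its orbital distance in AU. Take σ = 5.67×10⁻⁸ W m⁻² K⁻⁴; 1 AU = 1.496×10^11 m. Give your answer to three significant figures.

0.588 AU

Required flux: S = 4σT⁴/(1−α) = 7976 W m⁻².
Then d = [L/(4πS)]^(1/2) = 8.799×10^10 m, i.e. 0.5882 AU.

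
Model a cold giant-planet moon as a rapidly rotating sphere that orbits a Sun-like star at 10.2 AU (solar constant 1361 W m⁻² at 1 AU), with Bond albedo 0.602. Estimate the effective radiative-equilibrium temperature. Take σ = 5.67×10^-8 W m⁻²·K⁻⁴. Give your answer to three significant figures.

69.2 kelvin

Flux at the orbit: S = 1361/(10.2)² = 13.08 W m⁻².
Averaging over the sphere, the absorbed flux is S(1−α)/4 = 1.302 W m⁻².
Set σT⁴ = 1.302 → T = (1.302/σ)^(1/4) = 69.22 K.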